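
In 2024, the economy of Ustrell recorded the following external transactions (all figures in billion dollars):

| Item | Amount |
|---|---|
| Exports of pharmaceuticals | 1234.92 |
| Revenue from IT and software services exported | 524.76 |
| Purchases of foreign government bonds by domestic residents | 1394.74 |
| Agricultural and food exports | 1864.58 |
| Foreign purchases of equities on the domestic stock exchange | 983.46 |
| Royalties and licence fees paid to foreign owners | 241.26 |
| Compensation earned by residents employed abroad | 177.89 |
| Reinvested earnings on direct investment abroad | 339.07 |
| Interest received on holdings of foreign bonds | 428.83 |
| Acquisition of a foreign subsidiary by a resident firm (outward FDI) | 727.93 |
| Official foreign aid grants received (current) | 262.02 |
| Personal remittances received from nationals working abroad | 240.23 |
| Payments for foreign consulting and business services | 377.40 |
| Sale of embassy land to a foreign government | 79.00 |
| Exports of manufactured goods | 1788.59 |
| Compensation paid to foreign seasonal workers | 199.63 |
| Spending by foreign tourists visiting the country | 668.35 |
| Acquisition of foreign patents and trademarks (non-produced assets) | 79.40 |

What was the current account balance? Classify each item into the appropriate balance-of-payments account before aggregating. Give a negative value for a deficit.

Goods: 1788.59 + 1234.92 + 1864.58 = 4888.09
Services: 668.35 - 241.26 - 377.40 + 524.76 = 574.45
Primary income: 428.83 - 199.63 + 177.89 + 339.07 = 746.16
Secondary income: 240.23 + 262.02 = 502.25
Current account = 4888.09 + 574.45 + 746.16 + 502.25 = 6710.95
(Excluded from the current account — financial account: purchases of foreign government bonds by domestic residents 1394.74, foreign purchases of equities on the domestic stock exchange 983.46, acquisition of a foreign subsidiary by a resident firm (outward FDI) 727.93; capital account: sale of embassy land to a foreign government 79.00, acquisition of foreign patents and trademarks (non-produced assets) 79.40.)

6710.95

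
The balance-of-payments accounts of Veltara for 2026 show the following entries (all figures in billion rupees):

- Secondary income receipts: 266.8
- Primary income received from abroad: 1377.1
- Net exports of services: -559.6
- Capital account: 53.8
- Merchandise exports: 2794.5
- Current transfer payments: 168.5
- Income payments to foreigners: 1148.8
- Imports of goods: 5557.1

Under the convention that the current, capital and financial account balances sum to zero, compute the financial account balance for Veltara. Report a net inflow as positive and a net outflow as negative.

2941.8

Goods balance = 2794.5 - 5557.1 = -2762.6
Services balance = -559.6
Trade balance (goods + services) = -2762.6 + (-559.6) = -3322.2
Net primary income = 1377.1 - 1148.8 = 228.3
Net secondary income = 266.8 - 168.5 = 98.3
Current account = -3322.2 + 228.3 + 98.3 = -2995.6
Financial account = -(-2995.6 + 53.8) = 2941.8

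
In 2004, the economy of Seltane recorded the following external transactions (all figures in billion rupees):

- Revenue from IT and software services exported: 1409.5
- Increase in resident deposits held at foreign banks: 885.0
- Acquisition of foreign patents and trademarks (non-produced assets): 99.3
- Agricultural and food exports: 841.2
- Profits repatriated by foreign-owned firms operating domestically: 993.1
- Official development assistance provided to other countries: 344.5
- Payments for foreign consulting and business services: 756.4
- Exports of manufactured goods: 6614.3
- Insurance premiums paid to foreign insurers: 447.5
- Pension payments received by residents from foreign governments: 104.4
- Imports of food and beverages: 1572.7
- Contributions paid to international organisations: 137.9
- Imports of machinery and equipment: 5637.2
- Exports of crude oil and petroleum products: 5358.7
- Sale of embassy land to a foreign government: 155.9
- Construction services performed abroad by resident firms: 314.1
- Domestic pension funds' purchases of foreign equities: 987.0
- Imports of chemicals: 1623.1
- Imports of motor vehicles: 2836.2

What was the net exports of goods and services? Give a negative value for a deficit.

1664.7

Goods: -5637.2 - 1572.7 - 2836.2 + 6614.3 - 1623.1 + 5358.7 + 841.2 = 1145.0
Services: 1409.5 - 447.5 + 314.1 - 756.4 = 519.7
Trade balance = 1145.0 + 519.7 = 1664.7
(Excluded from the trade balance — financial account: increase in resident deposits held at foreign banks 885.0, domestic pension funds' purchases of foreign equities 987.0; capital account: acquisition of foreign patents and trademarks (non-produced assets) 99.3, sale of embassy land to a foreign government 155.9; primary income: profits repatriated by foreign-owned firms operating domestically 993.1; secondary income: official development assistance provided to other countries 344.5, pension payments received by residents from foreign governments 104.4, contributions paid to international organisations 137.9.)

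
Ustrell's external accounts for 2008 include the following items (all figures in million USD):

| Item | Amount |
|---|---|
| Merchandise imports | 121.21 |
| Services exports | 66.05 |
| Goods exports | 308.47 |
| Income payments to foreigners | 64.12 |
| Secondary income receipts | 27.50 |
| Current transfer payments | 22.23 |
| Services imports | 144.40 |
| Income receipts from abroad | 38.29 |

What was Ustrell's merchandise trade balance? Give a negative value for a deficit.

Goods balance = 308.47 - 121.21 = 187.26

187.26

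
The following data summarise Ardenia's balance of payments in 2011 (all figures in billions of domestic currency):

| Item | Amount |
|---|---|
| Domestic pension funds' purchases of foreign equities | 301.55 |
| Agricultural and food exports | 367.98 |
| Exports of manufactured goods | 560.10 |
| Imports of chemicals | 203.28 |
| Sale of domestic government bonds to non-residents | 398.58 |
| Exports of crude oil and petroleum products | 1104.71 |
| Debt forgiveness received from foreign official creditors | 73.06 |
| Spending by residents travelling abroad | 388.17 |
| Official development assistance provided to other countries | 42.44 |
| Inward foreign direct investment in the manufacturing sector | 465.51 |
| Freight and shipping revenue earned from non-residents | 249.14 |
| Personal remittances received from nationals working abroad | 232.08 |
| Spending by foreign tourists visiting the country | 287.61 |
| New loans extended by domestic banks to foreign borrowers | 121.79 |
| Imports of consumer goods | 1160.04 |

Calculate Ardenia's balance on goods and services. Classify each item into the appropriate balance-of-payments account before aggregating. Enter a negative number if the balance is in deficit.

Goods: -1160.04 - 203.28 + 560.10 + 367.98 + 1104.71 = 669.47
Services: 249.14 - 388.17 + 287.61 = 148.58
Trade balance = 669.47 + 148.58 = 818.05
(Excluded from the trade balance — financial account: domestic pension funds' purchases of foreign equities 301.55, sale of domestic government bonds to non-residents 398.58, inward foreign direct investment in the manufacturing sector 465.51, new loans extended by domestic banks to foreign borrowers 121.79; capital account: debt forgiveness received from foreign official creditors 73.06; secondary income: official development assistance provided to other countries 42.44, personal remittances received from nationals working abroad 232.08.)

818.05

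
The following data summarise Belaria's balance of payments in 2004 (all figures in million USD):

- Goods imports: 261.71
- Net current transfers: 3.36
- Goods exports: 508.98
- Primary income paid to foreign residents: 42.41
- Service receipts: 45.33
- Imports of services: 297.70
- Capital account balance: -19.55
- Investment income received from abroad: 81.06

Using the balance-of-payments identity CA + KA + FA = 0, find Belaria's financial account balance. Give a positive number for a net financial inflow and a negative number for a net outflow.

-17.36

Goods balance = 508.98 - 261.71 = 247.27
Services balance = 45.33 - 297.70 = -252.37
Trade balance (goods + services) = 247.27 + (-252.37) = -5.10
Net primary income = 81.06 - 42.41 = 38.65
Net secondary income = 3.36
Current account = -5.10 + 38.65 + 3.36 = 36.91
Financial account = -(36.91 + (-19.55)) = -17.36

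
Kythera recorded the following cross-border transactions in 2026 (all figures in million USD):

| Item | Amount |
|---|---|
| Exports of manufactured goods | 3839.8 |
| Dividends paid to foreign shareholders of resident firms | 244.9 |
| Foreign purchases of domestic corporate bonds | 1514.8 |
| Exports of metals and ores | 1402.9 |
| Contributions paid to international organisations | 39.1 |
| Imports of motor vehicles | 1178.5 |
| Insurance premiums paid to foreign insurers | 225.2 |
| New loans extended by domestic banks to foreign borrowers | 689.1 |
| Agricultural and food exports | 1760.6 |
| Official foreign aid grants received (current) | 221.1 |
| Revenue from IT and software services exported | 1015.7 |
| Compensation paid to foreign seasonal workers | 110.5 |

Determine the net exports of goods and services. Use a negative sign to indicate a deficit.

6615.3

Goods: 3839.8 + 1402.9 - 1178.5 + 1760.6 = 5824.8
Services: -225.2 + 1015.7 = 790.5
Trade balance = 5824.8 + 790.5 = 6615.3
(Excluded from the trade balance — primary income: dividends paid to foreign shareholders of resident firms 244.9, compensation paid to foreign seasonal workers 110.5; financial account: foreign purchases of domestic corporate bonds 1514.8, new loans extended by domestic banks to foreign borrowers 689.1; secondary income: contributions paid to international organisations 39.1, official foreign aid grants received (current) 221.1.)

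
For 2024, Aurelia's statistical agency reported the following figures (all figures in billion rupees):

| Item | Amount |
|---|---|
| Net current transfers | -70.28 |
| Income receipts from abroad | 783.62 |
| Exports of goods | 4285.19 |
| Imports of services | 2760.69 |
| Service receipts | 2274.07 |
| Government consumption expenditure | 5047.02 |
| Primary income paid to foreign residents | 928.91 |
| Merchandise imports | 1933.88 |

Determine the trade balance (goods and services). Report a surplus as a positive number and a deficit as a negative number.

1864.69

Goods balance = 4285.19 - 1933.88 = 2351.31
Services balance = 2274.07 - 2760.69 = -486.62
Trade balance (goods + services) = 2351.31 + (-486.62) = 1864.69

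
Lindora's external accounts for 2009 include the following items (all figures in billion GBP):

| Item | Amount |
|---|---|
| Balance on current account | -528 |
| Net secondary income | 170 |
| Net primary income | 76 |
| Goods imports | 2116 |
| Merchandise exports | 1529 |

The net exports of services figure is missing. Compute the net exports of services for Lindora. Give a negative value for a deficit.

Current account = goods balance + services balance + net primary income + net secondary income
Sum of the known components = -341
Net exports of services = CA - (known components) = -528 - (-341) = -187

-187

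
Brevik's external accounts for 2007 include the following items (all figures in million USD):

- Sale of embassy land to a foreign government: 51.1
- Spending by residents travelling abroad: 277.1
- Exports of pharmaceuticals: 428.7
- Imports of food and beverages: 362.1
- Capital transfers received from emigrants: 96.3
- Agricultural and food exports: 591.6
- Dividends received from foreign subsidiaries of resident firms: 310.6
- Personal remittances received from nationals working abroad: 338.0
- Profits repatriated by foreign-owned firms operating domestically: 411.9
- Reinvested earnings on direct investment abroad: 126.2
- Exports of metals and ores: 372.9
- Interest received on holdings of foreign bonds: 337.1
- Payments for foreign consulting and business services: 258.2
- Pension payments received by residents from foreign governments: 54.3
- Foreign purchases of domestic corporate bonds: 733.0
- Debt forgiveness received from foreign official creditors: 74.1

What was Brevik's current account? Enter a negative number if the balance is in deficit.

1250.1

Goods: 428.7 - 362.1 + 372.9 + 591.6 = 1031.1
Services: -258.2 - 277.1 = -535.3
Primary income: 310.6 + 337.1 - 411.9 + 126.2 = 362.0
Secondary income: 54.3 + 338.0 = 392.3
Current account = 1031.1 + (-535.3) + 362.0 + 392.3 = 1250.1
(Excluded from the current account — capital account: sale of embassy land to a foreign government 51.1, capital transfers received from emigrants 96.3, debt forgiveness received from foreign official creditors 74.1; financial account: foreign purchases of domestic corporate bonds 733.0.)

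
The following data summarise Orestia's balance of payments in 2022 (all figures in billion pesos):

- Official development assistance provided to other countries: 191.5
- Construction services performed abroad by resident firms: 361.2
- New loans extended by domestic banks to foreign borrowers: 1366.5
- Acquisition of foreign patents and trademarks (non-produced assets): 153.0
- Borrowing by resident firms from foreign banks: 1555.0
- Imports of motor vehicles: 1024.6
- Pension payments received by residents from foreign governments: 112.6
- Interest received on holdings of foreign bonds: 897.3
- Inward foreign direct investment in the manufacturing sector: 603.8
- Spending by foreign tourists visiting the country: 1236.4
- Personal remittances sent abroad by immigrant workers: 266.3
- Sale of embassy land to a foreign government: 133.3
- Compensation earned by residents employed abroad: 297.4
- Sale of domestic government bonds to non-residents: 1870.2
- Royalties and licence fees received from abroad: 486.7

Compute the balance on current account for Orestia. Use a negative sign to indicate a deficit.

Goods: -1024.6
Services: 1236.4 + 361.2 + 486.7 = 2084.3
Primary income: 297.4 + 897.3 = 1194.7
Secondary income: -266.3 - 191.5 + 112.6 = -345.2
Current account = (-1024.6) + 2084.3 + 1194.7 + (-345.2) = 1909.2
(Excluded from the current account — financial account: new loans extended by domestic banks to foreign borrowers 1366.5, borrowing by resident firms from foreign banks 1555.0, inward foreign direct investment in the manufacturing sector 603.8, sale of domestic government bonds to non-residents 1870.2; capital account: acquisition of foreign patents and trademarks (non-produced assets) 153.0, sale of embassy land to a foreign government 133.3.)

1909.2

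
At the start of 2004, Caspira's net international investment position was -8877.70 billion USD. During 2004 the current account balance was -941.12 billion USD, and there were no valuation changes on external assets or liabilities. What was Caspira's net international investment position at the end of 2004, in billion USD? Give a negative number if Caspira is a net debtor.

-9818.82

With no valuation effects, change in NIIP = current account = -941.12
End-of-year NIIP = -8877.70 + (-941.12) = -9818.82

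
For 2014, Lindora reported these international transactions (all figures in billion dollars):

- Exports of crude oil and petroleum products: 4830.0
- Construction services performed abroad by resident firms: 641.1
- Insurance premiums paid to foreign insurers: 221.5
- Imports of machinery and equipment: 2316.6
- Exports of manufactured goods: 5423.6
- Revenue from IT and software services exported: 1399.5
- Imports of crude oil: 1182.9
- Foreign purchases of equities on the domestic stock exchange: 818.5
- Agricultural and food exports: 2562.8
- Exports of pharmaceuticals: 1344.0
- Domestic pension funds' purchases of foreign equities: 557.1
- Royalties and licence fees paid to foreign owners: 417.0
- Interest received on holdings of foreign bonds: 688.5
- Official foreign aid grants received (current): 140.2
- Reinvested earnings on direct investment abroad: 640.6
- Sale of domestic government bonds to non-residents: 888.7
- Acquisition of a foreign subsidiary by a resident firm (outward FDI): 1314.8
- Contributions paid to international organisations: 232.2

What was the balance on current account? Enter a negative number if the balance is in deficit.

13300.1

Goods: 5423.6 - 1182.9 + 2562.8 + 1344.0 + 4830.0 - 2316.6 = 10660.9
Services: 641.1 + 1399.5 - 417.0 - 221.5 = 1402.1
Primary income: 640.6 + 688.5 = 1329.1
Secondary income: -232.2 + 140.2 = -92.0
Current account = 10660.9 + 1402.1 + 1329.1 + (-92.0) = 13300.1
(Excluded from the current account — financial account: foreign purchases of equities on the domestic stock exchange 818.5, domestic pension funds' purchases of foreign equities 557.1, sale of domestic government bonds to non-residents 888.7, acquisition of a foreign subsidiary by a resident firm (outward FDI) 1314.8.)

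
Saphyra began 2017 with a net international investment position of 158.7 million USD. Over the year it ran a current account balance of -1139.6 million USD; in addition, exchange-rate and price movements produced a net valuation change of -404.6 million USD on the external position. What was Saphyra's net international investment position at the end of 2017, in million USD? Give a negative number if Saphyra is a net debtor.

-1385.5

Change in NIIP = current account + net valuation change = -1139.6 + (-404.6) = -1544.2
End-of-year NIIP = 158.7 + (-1544.2) = -1385.5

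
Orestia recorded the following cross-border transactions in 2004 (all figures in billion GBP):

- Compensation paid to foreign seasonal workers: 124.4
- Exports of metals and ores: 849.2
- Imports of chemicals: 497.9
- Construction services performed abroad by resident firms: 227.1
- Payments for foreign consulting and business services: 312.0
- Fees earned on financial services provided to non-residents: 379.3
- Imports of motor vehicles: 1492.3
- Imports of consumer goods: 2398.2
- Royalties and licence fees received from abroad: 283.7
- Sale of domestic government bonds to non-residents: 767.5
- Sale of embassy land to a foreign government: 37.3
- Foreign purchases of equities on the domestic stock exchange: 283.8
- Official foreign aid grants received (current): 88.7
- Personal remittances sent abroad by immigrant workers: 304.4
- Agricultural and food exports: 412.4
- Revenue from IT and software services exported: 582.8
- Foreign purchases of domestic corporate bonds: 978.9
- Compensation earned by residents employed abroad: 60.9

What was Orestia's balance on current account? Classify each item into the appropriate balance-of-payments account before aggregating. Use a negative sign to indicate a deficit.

Goods: -2398.2 - 497.9 + 412.4 + 849.2 - 1492.3 = -3126.8
Services: 379.3 + 227.1 + 582.8 + 283.7 - 312.0 = 1160.9
Primary income: 60.9 - 124.4 = -63.5
Secondary income: -304.4 + 88.7 = -215.7
Current account = (-3126.8) + 1160.9 + (-63.5) + (-215.7) = -2245.1
(Excluded from the current account — financial account: sale of domestic government bonds to non-residents 767.5, foreign purchases of equities on the domestic stock exchange 283.8, foreign purchases of domestic corporate bonds 978.9; capital account: sale of embassy land to a foreign government 37.3.)

-2245.1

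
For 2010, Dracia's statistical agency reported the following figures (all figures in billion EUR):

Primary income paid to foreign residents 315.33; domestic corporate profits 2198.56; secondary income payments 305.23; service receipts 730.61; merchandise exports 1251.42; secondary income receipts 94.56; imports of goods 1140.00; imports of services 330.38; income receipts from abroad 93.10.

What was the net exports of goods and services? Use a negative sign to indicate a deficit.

Goods balance = 1251.42 - 1140.00 = 111.42
Services balance = 730.61 - 330.38 = 400.23
Trade balance (goods + services) = 111.42 + 400.23 = 511.65

511.65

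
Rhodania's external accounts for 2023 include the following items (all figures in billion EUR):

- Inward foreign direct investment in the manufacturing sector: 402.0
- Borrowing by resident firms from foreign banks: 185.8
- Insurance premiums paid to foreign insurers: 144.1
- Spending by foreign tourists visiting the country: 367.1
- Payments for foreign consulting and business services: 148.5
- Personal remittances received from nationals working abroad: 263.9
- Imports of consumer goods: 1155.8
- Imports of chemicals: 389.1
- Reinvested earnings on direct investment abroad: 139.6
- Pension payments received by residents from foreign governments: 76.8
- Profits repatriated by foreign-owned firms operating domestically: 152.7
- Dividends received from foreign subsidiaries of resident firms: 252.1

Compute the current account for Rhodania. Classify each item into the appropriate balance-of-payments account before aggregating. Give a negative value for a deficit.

Goods: -1155.8 - 389.1 = -1544.9
Services: -148.5 - 144.1 + 367.1 = 74.5
Primary income: 139.6 - 152.7 + 252.1 = 239.0
Secondary income: 76.8 + 263.9 = 340.7
Current account = (-1544.9) + 74.5 + 239.0 + 340.7 = -890.7
(Excluded from the current account — financial account: inward foreign direct investment in the manufacturing sector 402.0, borrowing by resident firms from foreign banks 185.8.)

-890.7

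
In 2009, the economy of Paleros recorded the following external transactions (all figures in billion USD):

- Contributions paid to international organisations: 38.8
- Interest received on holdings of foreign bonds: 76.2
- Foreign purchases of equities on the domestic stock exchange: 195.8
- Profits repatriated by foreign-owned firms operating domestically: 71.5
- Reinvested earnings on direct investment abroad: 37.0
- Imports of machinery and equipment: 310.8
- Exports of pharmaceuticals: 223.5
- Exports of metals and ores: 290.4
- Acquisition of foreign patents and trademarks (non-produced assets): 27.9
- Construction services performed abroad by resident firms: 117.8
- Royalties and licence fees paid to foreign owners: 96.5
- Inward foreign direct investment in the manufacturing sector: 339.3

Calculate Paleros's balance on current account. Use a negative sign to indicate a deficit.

Goods: 290.4 + 223.5 - 310.8 = 203.1
Services: -96.5 + 117.8 = 21.3
Primary income: 76.2 + 37.0 - 71.5 = 41.7
Secondary income: -38.8
Current account = 203.1 + 21.3 + 41.7 + (-38.8) = 227.3
(Excluded from the current account — financial account: foreign purchases of equities on the domestic stock exchange 195.8, inward foreign direct investment in the manufacturing sector 339.3; capital account: acquisition of foreign patents and trademarks (non-produced assets) 27.9.)

227.3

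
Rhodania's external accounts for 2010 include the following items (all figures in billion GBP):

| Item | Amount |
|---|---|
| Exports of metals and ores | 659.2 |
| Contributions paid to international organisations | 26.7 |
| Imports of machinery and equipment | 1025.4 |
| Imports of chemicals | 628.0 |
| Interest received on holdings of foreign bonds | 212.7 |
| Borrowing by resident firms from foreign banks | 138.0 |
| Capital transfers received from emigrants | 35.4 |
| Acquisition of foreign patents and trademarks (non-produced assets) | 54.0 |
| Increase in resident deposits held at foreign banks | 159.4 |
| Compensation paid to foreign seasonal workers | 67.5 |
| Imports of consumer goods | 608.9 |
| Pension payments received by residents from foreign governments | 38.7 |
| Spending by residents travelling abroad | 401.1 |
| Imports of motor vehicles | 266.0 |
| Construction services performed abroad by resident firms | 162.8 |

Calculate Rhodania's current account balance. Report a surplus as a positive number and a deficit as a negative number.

Goods: 659.2 - 1025.4 - 266.0 - 608.9 - 628.0 = -1869.1
Services: 162.8 - 401.1 = -238.3
Primary income: -67.5 + 212.7 = 145.2
Secondary income: 38.7 - 26.7 = 12.0
Current account = (-1869.1) + (-238.3) + 145.2 + 12.0 = -1950.2
(Excluded from the current account — financial account: borrowing by resident firms from foreign banks 138.0, increase in resident deposits held at foreign banks 159.4; capital account: capital transfers received from emigrants 35.4, acquisition of foreign patents and trademarks (non-produced assets) 54.0.)

-1950.2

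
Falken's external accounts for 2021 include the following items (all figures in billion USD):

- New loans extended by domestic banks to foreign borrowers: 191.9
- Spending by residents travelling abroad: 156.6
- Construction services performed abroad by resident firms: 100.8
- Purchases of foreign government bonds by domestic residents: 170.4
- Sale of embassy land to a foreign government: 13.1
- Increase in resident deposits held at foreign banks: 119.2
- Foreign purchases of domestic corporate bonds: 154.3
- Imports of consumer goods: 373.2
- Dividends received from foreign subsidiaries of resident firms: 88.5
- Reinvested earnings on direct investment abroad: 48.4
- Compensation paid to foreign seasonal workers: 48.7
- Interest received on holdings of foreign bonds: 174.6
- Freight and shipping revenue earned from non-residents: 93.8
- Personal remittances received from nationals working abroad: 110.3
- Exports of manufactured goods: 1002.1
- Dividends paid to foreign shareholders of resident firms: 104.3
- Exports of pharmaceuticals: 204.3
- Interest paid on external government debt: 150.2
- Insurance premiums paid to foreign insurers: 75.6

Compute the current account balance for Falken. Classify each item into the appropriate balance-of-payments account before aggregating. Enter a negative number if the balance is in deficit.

Goods: -373.2 + 204.3 + 1002.1 = 833.2
Services: 100.8 - 75.6 - 156.6 + 93.8 = -37.6
Primary income: 174.6 - 150.2 - 104.3 + 48.4 + 88.5 - 48.7 = 8.3
Secondary income: 110.3
Current account = 833.2 + (-37.6) + 8.3 + 110.3 = 914.2
(Excluded from the current account — financial account: new loans extended by domestic banks to foreign borrowers 191.9, purchases of foreign government bonds by domestic residents 170.4, increase in resident deposits held at foreign banks 119.2, foreign purchases of domestic corporate bonds 154.3; capital account: sale of embassy land to a foreign government 13.1.)

914.2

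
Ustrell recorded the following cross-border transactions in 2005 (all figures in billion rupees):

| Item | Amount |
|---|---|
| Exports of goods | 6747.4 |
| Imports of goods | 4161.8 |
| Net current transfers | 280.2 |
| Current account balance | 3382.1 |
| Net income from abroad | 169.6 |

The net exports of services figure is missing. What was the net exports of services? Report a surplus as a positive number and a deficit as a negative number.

Current account = goods balance + services balance + net primary income + net secondary income
Sum of the known components = 3035.4
Net exports of services = CA - (known components) = 3382.1 - 3035.4 = 346.7

346.7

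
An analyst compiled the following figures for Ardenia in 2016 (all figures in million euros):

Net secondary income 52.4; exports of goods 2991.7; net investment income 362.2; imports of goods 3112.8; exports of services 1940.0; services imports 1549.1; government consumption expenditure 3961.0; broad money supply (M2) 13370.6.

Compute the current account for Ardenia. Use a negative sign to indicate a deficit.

684.4

Goods balance = 2991.7 - 3112.8 = -121.1
Services balance = 1940.0 - 1549.1 = 390.9
Trade balance (goods + services) = -121.1 + 390.9 = 269.8
Net primary income = 362.2
Net secondary income = 52.4
Current account = 269.8 + 362.2 + 52.4 = 684.4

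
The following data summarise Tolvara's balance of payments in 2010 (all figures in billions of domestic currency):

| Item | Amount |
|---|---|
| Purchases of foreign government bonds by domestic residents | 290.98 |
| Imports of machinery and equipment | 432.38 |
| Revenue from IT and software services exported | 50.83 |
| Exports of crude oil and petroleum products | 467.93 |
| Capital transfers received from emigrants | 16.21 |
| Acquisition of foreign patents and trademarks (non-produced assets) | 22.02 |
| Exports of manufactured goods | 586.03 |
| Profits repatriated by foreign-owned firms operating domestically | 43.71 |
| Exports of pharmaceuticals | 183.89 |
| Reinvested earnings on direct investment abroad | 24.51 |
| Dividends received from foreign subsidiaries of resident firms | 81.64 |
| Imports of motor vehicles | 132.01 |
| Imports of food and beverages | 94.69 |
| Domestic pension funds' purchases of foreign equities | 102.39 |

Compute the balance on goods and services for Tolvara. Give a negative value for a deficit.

629.60

Goods: 467.93 - 432.38 - 94.69 - 132.01 + 183.89 + 586.03 = 578.77
Services: 50.83
Trade balance = 578.77 + 50.83 = 629.60
(Excluded from the trade balance — financial account: purchases of foreign government bonds by domestic residents 290.98, domestic pension funds' purchases of foreign equities 102.39; capital account: capital transfers received from emigrants 16.21, acquisition of foreign patents and trademarks (non-produced assets) 22.02; primary income: profits repatriated by foreign-owned firms operating domestically 43.71, reinvested earnings on direct investment abroad 24.51, dividends received from foreign subsidiaries of resident firms 81.64.)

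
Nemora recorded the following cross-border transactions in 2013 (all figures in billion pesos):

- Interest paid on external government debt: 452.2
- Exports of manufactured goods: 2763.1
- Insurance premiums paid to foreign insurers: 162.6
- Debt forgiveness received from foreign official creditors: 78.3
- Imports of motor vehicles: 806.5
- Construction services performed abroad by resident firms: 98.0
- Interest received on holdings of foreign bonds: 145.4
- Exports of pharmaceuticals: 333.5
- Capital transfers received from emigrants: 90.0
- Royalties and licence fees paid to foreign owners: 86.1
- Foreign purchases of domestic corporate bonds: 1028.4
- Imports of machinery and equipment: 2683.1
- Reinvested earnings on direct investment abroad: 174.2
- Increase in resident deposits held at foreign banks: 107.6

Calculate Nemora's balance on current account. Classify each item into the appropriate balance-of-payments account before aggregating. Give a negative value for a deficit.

Goods: -2683.1 + 2763.1 + 333.5 - 806.5 = -393.0
Services: -162.6 + 98.0 - 86.1 = -150.7
Primary income: -452.2 + 174.2 + 145.4 = -132.6
Current account = (-393.0) + (-150.7) + (-132.6) = -676.3
(Excluded from the current account — capital account: debt forgiveness received from foreign official creditors 78.3, capital transfers received from emigrants 90.0; financial account: foreign purchases of domestic corporate bonds 1028.4, increase in resident deposits held at foreign banks 107.6.)

-676.3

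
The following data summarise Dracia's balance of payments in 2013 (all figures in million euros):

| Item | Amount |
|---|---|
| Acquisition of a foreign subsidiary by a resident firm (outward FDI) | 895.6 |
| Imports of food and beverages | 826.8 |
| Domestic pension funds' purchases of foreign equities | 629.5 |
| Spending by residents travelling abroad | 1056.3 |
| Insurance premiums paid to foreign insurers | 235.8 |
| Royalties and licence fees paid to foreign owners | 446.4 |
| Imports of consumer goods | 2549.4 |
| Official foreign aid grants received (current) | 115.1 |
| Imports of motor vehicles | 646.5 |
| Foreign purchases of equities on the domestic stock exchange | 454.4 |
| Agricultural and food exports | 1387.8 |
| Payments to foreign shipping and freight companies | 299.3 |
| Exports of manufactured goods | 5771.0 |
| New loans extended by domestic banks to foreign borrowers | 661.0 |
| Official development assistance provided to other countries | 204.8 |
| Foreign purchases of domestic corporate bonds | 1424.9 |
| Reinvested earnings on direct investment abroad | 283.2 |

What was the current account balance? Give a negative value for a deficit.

1291.8

Goods: 5771.0 - 646.5 - 826.8 + 1387.8 - 2549.4 = 3136.1
Services: -299.3 - 1056.3 - 235.8 - 446.4 = -2037.8
Primary income: 283.2
Secondary income: -204.8 + 115.1 = -89.7
Current account = 3136.1 + (-2037.8) + 283.2 + (-89.7) = 1291.8
(Excluded from the current account — financial account: acquisition of a foreign subsidiary by a resident firm (outward FDI) 895.6, domestic pension funds' purchases of foreign equities 629.5, foreign purchases of equities on the domestic stock exchange 454.4, new loans extended by domestic banks to foreign borrowers 661.0, foreign purchases of domestic corporate bonds 1424.9.)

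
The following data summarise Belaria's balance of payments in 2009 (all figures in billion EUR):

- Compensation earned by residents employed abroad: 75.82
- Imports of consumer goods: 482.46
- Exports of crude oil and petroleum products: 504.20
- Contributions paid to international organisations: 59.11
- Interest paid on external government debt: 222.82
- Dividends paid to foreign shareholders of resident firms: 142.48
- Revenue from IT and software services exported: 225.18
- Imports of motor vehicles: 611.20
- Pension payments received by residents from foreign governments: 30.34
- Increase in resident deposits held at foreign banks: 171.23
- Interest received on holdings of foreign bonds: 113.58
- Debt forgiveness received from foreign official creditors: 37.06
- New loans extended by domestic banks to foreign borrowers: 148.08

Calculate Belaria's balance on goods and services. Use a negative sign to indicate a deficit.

Goods: -482.46 + 504.20 - 611.20 = -589.46
Services: 225.18
Trade balance = -589.46 + 225.18 = -364.28
(Excluded from the trade balance — primary income: compensation earned by residents employed abroad 75.82, interest paid on external government debt 222.82, dividends paid to foreign shareholders of resident firms 142.48, interest received on holdings of foreign bonds 113.58; secondary income: contributions paid to international organisations 59.11, pension payments received by residents from foreign governments 30.34; financial account: increase in resident deposits held at foreign banks 171.23, new loans extended by domestic banks to foreign borrowers 148.08; capital account: debt forgiveness received from foreign official creditors 37.06.)

-364.28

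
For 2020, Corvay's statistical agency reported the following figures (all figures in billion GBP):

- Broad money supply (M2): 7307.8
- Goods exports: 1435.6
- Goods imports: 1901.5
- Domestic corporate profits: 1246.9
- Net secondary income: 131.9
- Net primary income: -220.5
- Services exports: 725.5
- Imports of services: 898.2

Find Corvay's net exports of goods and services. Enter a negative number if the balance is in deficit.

-638.6

Goods balance = 1435.6 - 1901.5 = -465.9
Services balance = 725.5 - 898.2 = -172.7
Trade balance (goods + services) = -465.9 + (-172.7) = -638.6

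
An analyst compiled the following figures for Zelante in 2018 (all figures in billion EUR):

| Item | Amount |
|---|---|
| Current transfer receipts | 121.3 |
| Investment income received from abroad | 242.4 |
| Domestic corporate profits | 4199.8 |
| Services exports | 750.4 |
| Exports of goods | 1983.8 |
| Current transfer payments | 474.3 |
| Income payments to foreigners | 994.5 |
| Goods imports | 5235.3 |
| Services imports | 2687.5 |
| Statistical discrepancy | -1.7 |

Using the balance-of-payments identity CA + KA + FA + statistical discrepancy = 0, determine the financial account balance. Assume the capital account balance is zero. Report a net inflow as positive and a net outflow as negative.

6295.4

Goods balance = 1983.8 - 5235.3 = -3251.5
Services balance = 750.4 - 2687.5 = -1937.1
Trade balance (goods + services) = -3251.5 + (-1937.1) = -5188.6
Net primary income = 242.4 - 994.5 = -752.1
Net secondary income = 121.3 - 474.3 = -353.0
Current account = -5188.6 + (-752.1) + (-353.0) = -6293.7
Financial account = -(-6293.7 + (-1.7)) = 6295.4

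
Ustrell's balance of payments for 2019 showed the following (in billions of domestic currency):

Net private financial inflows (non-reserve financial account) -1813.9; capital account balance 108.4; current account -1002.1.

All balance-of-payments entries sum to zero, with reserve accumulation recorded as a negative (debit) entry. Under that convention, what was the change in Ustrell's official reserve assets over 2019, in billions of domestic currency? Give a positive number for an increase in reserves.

Official reserve transactions balance = -((-1002.1) + 108.4 + (-1813.9)) = 2707.6
An accumulation of reserves is recorded as a debit (negative entry), so the change in the stock of reserves is the negative of that balance.
Change in official reserves = -(2707.6) = -2707.6

-2707.6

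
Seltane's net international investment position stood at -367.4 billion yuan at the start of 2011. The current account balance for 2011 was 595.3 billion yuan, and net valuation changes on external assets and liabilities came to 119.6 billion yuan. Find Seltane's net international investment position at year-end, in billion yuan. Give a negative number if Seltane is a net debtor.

347.5

Change in NIIP = current account + net valuation change = 595.3 + 119.6 = 714.9
End-of-year NIIP = -367.4 + 714.9 = 347.5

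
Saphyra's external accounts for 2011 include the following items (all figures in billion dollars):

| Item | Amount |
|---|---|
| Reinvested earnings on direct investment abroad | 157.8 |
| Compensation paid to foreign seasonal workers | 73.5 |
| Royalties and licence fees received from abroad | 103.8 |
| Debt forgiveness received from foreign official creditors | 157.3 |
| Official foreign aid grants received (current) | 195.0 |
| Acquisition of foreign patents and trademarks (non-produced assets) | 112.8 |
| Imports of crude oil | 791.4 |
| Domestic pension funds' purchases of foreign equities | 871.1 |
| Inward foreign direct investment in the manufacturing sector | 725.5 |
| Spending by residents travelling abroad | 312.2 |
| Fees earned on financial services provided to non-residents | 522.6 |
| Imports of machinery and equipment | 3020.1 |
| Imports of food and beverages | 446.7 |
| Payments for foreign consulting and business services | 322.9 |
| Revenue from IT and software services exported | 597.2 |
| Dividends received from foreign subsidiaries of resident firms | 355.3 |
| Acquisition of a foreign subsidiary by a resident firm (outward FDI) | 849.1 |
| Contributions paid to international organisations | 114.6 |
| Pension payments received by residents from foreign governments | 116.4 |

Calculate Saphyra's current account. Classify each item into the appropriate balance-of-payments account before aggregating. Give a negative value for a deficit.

Goods: -3020.1 - 791.4 - 446.7 = -4258.2
Services: 522.6 - 312.2 + 597.2 - 322.9 + 103.8 = 588.5
Primary income: 157.8 + 355.3 - 73.5 = 439.6
Secondary income: 116.4 - 114.6 + 195.0 = 196.8
Current account = (-4258.2) + 588.5 + 439.6 + 196.8 = -3033.3
(Excluded from the current account — capital account: debt forgiveness received from foreign official creditors 157.3, acquisition of foreign patents and trademarks (non-produced assets) 112.8; financial account: domestic pension funds' purchases of foreign equities 871.1, inward foreign direct investment in the manufacturing sector 725.5, acquisition of a foreign subsidiary by a resident firm (outward FDI) 849.1.)

-3033.3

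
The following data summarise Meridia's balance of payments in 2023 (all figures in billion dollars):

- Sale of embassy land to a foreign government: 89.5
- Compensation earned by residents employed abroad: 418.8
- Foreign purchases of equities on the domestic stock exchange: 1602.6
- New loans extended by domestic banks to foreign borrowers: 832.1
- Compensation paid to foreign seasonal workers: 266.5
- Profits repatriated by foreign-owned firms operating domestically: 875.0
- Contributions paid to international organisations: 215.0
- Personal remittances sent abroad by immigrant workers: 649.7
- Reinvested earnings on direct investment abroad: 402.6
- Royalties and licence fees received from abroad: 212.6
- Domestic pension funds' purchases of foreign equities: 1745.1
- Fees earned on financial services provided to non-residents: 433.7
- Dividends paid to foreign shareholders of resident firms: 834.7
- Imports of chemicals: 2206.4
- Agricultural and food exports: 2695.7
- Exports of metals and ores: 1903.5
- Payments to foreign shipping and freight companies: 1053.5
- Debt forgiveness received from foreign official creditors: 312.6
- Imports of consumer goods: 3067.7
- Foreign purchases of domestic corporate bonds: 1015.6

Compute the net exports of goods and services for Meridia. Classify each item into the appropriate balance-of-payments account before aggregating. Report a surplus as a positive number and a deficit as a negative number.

Goods: 1903.5 - 2206.4 + 2695.7 - 3067.7 = -674.9
Services: 212.6 - 1053.5 + 433.7 = -407.2
Trade balance = -674.9 + (-407.2) = -1082.1
(Excluded from the trade balance — capital account: sale of embassy land to a foreign government 89.5, debt forgiveness received from foreign official creditors 312.6; primary income: compensation earned by residents employed abroad 418.8, compensation paid to foreign seasonal workers 266.5, profits repatriated by foreign-owned firms operating domestically 875.0, reinvested earnings on direct investment abroad 402.6, dividends paid to foreign shareholders of resident firms 834.7; financial account: foreign purchases of equities on the domestic stock exchange 1602.6, new loans extended by domestic banks to foreign borrowers 832.1, domestic pension funds' purchases of foreign equities 1745.1, foreign purchases of domestic corporate bonds 1015.6; secondary income: contributions paid to international organisations 215.0, personal remittances sent abroad by immigrant workers 649.7.)

-1082.1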